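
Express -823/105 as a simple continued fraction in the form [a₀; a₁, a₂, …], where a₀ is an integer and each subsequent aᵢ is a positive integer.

Run the Euclidean algorithm, recording each quotient:
-823 = -8·105 + 17, so a_0 = -8
105 = 6·17 + 3, so a_1 = 6
17 = 5·3 + 2, so a_2 = 5
3 = 1·2 + 1, so a_3 = 1
2 = 2·1 + 0, so a_4 = 2

[-8; 6, 5, 1, 2]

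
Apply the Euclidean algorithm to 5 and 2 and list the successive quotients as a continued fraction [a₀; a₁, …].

Apply division with remainder until the remainder is 0:
5 = 2·2 + 1, so a_0 = 2
2 = 2·1 + 0, so a_1 = 2

[2; 2]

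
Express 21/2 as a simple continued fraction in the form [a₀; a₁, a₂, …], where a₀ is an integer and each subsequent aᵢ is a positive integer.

[10; 2]

⌊21/2⌋ = 10, remainder 1
⌊2/1⌋ = 2, remainder 0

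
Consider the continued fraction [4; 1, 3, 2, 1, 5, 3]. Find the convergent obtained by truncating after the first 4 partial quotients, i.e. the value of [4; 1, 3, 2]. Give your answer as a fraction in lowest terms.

43/9

a_0 = 4: 4/1
a_1 = 1: 5/1
a_2 = 3: 19/4
a_3 = 2: 43/9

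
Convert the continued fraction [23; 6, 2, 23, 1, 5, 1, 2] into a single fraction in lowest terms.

a_0 = 23: 23/1
a_1 = 6: 139/6
a_2 = 2: 301/13
a_3 = 23: 7062/305
a_4 = 1: 7363/318
a_5 = 5: 43877/1895
a_6 = 1: 51240/2213
a_7 = 2: 146357/6321

146357/6321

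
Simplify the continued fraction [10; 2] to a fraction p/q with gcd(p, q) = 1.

21/2

Work from the innermost term outward:
Start with 2.
10 + 1/(2/1) = 10 + 1/2 = 21/2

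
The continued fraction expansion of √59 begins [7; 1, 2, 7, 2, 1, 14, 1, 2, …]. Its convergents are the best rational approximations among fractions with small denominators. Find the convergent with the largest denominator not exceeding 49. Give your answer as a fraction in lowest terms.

List convergents until the denominator exceeds the bound:
a_0 = 7: 7/1  (≤ bound)
a_1 = 1: 8/1  (≤ bound)
a_2 = 2: 23/3  (≤ bound)
a_3 = 7: 169/22  (≤ bound)
a_4 = 2: 361/47  (≤ bound)
a_5 = 1: 530/69  (> 49, stop)

361/47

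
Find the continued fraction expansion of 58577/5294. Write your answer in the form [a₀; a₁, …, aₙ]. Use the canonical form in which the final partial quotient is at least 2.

[11; 15, 2, 3, 3, 4, 1, 2]

58577 = 11·5294 + 343, so a_0 = 11
5294 = 15·343 + 149, so a_1 = 15
343 = 2·149 + 45, so a_2 = 2
149 = 3·45 + 14, so a_3 = 3
45 = 3·14 + 3, so a_4 = 3
14 = 4·3 + 2, so a_5 = 4
3 = 1·2 + 1, so a_6 = 1
2 = 2·1 + 0, so a_7 = 2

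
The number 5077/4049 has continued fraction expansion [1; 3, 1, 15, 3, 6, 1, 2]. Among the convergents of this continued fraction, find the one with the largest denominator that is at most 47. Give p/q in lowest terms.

a_0 = 1: 1/1  (≤ bound)
a_1 = 3: 4/3  (≤ bound)
a_2 = 1: 5/4  (≤ bound)
a_3 = 15: 79/63  (> 47, stop)

5/4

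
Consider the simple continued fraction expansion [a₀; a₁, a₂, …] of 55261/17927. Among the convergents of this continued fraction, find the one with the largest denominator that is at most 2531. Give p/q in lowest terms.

7281/2362

a_0 = 3: 3/1  (≤ bound)
a_1 = 12: 37/12  (≤ bound)
a_2 = 8: 299/97  (≤ bound)
a_3 = 1: 336/109  (≤ bound)
a_4 = 6: 2315/751  (≤ bound)
a_5 = 3: 7281/2362  (≤ bound)
a_6 = 1: 9596/3113  (> 2531, stop)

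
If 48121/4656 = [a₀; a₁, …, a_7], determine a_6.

2

48121 = 10·4656 + 1561, so a_0 = 10
4656 = 2·1561 + 1534, so a_1 = 2
1561 = 1·1534 + 27, so a_2 = 1
1534 = 56·27 + 22, so a_3 = 56
27 = 1·22 + 5, so a_4 = 1
22 = 4·5 + 2, so a_5 = 4
5 = 2·2 + 1, so a_6 = 2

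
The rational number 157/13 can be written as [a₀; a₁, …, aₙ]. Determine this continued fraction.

⌊157/13⌋ = 12, remainder 1
⌊13/1⌋ = 13, remainder 0

[12; 13]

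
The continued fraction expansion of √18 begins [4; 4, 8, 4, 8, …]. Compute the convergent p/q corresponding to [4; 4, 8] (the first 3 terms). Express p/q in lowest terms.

Start with 8.
4 + 1/(8/1) = 4 + 1/8 = 33/8
4 + 1/(33/8) = 4 + 8/33 = 140/33

140/33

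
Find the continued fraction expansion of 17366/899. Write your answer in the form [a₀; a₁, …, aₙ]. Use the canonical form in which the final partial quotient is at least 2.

17366 ÷ 899 → quotient 19, remainder 285
899 ÷ 285 → quotient 3, remainder 44
285 ÷ 44 → quotient 6, remainder 21
44 ÷ 21 → quotient 2, remainder 2
21 ÷ 2 → quotient 10, remainder 1
2 ÷ 1 → quotient 2, remainder 0

[19; 3, 6, 2, 10, 2]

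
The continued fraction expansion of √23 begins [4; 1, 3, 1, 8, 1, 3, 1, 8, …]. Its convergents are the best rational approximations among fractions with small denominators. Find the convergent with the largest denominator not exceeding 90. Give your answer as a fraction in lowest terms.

235/49

a_0 = 4: 4/1  (≤ bound)
a_1 = 1: 5/1  (≤ bound)
a_2 = 3: 19/4  (≤ bound)
a_3 = 1: 24/5  (≤ bound)
a_4 = 8: 211/44  (≤ bound)
a_5 = 1: 235/49  (≤ bound)
a_6 = 3: 916/191  (> 90, stop)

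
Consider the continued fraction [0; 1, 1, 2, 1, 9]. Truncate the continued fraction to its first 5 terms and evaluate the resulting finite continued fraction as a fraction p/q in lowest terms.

4/7

Start with 1.
2 + 1/(1/1) = 2 + 1/1 = 3/1
1 + 1/(3/1) = 1 + 1/3 = 4/3
1 + 1/(4/3) = 1 + 3/4 = 7/4
0 + 1/(7/4) = 0 + 4/7 = 4/7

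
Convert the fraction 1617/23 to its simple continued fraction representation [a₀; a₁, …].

[70; 3, 3, 2]

1617 ÷ 23 → quotient 70, remainder 7
23 ÷ 7 → quotient 3, remainder 2
7 ÷ 2 → quotient 3, remainder 1
2 ÷ 1 → quotient 2, remainder 0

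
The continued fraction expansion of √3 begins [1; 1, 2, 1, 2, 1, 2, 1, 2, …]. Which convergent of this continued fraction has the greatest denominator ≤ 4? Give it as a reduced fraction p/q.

List convergents until the denominator exceeds the bound:
a_0 = 1: 1/1  (≤ bound)
a_1 = 1: 2/1  (≤ bound)
a_2 = 2: 5/3  (≤ bound)
a_3 = 1: 7/4  (≤ bound)
a_4 = 2: 19/11  (> 4, stop)

7/4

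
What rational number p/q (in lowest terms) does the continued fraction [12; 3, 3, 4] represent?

529/43

Start with 4.
3 + 1/(4/1) = 3 + 1/4 = 13/4
3 + 1/(13/4) = 3 + 4/13 = 43/13
12 + 1/(43/13) = 12 + 13/43 = 529/43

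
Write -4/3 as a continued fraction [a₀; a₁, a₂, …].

Run the Euclidean algorithm, recording each quotient:
⌊-4/3⌋ = -2, remainder 2
⌊3/2⌋ = 1, remainder 1
⌊2/1⌋ = 2, remainder 0

[-2; 1, 2]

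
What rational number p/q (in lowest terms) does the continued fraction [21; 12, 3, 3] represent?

2593/123

a_0 = 21: 21/1
a_1 = 12: 253/12
a_2 = 3: 780/37
a_3 = 3: 2593/123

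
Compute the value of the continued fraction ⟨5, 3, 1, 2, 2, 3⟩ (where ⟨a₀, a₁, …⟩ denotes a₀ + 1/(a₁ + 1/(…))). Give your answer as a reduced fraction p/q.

469/89

a_0 = 5: 5/1
a_1 = 3: 16/3
a_2 = 1: 21/4
a_3 = 2: 58/11
a_4 = 2: 137/26
a_5 = 3: 469/89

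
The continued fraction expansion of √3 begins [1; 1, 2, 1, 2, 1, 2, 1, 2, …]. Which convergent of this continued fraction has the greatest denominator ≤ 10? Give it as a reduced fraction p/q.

a_0 = 1: 1/1  (≤ bound)
a_1 = 1: 2/1  (≤ bound)
a_2 = 2: 5/3  (≤ bound)
a_3 = 1: 7/4  (≤ bound)
a_4 = 2: 19/11  (> 10, stop)

7/4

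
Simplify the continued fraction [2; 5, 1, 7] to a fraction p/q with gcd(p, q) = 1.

102/47

Start with 7.
1 + 1/(7/1) = 1 + 1/7 = 8/7
5 + 1/(8/7) = 5 + 7/8 = 47/8
2 + 1/(47/8) = 2 + 8/47 = 102/47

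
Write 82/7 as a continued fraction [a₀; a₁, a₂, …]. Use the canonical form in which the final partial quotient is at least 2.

[11; 1, 2, 2]

82 = 11·7 + 5, so a_0 = 11
7 = 1·5 + 2, so a_1 = 1
5 = 2·2 + 1, so a_2 = 2
2 = 2·1 + 0, so a_3 = 2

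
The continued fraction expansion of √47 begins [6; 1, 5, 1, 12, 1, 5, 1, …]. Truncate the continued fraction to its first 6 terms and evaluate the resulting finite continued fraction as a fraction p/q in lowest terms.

Start with 1.
12 + 1/(1/1) = 12 + 1/1 = 13/1
1 + 1/(13/1) = 1 + 1/13 = 14/13
5 + 1/(14/13) = 5 + 13/14 = 83/14
1 + 1/(83/14) = 1 + 14/83 = 97/83
6 + 1/(97/83) = 6 + 83/97 = 665/97

665/97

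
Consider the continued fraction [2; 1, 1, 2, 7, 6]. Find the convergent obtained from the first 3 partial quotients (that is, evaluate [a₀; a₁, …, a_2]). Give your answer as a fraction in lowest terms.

Use the convergent recurrence hₖ = aₖ·hₖ₋₁ + hₖ₋₂ (and likewise for the denominators kₖ):
a_0 = 2: 2/1
a_1 = 1: 3/1
a_2 = 1: 5/2

5/2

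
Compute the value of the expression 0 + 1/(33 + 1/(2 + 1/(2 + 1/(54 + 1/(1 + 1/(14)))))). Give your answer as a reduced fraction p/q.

Use the convergent recurrence hₖ = aₖ·hₖ₋₁ + hₖ₋₂ (and likewise for the denominators kₖ):
a_0 = 0: 0/1
a_1 = 33: 1/33
a_2 = 2: 2/67
a_3 = 2: 5/167
a_4 = 54: 272/9085
a_5 = 1: 277/9252
a_6 = 14: 4150/138613

4150/138613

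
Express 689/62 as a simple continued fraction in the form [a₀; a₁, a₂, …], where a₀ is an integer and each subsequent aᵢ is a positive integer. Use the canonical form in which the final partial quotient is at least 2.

⌊689/62⌋ = 11, remainder 7
⌊62/7⌋ = 8, remainder 6
⌊7/6⌋ = 1, remainder 1
⌊6/1⌋ = 6, remainder 0

[11; 8, 1, 6]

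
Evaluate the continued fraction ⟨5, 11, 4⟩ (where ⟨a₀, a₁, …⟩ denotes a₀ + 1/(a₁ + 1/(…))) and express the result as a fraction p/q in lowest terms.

Work from the innermost term outward:
Start with 4.
11 + 1/(4/1) = 11 + 1/4 = 45/4
5 + 1/(45/4) = 5 + 4/45 = 229/45

229/45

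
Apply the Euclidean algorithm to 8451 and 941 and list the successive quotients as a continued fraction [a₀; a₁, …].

[8; 1, 51, 3, 1, 1, 2]

8451 ÷ 941 → quotient 8, remainder 923
941 ÷ 923 → quotient 1, remainder 18
923 ÷ 18 → quotient 51, remainder 5
18 ÷ 5 → quotient 3, remainder 3
5 ÷ 3 → quotient 1, remainder 2
3 ÷ 2 → quotient 1, remainder 1
2 ÷ 1 → quotient 2, remainder 0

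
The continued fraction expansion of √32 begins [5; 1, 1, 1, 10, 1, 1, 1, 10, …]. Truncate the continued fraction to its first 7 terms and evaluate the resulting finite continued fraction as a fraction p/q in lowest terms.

379/67

a_0 = 5: 5/1
a_1 = 1: 6/1
a_2 = 1: 11/2
a_3 = 1: 17/3
a_4 = 10: 181/32
a_5 = 1: 198/35
a_6 = 1: 379/67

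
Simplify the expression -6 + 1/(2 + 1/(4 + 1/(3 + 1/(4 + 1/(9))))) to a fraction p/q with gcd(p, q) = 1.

Compute successive convergents:
a_0 = -6: -6/1
a_1 = 2: -11/2
a_2 = 4: -50/9
a_3 = 3: -161/29
a_4 = 4: -694/125
a_5 = 9: -6407/1154

-6407/1154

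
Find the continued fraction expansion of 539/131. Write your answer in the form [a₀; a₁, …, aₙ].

539 ÷ 131 → quotient 4, remainder 15
131 ÷ 15 → quotient 8, remainder 11
15 ÷ 11 → quotient 1, remainder 4
11 ÷ 4 → quotient 2, remainder 3
4 ÷ 3 → quotient 1, remainder 1
3 ÷ 1 → quotient 3, remainder 0

[4; 8, 1, 2, 1, 3]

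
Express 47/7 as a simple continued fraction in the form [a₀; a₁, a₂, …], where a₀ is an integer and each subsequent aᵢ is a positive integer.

Repeatedly divide and take the remainder:
⌊47/7⌋ = 6, remainder 5
⌊7/5⌋ = 1, remainder 2
⌊5/2⌋ = 2, remainder 1
⌊2/1⌋ = 2, remainder 0

[6; 1, 2, 2]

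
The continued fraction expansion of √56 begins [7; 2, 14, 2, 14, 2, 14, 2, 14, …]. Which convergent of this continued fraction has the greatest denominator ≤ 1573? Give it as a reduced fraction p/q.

6503/869

List convergents until the denominator exceeds the bound:
a_0 = 7: 7/1  (≤ bound)
a_1 = 2: 15/2  (≤ bound)
a_2 = 14: 217/29  (≤ bound)
a_3 = 2: 449/60  (≤ bound)
a_4 = 14: 6503/869  (≤ bound)
a_5 = 2: 13455/1798  (> 1573, stop)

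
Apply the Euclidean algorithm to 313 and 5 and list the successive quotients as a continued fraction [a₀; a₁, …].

[62; 1, 1, 2]

⌊313/5⌋ = 62, remainder 3
⌊5/3⌋ = 1, remainder 2
⌊3/2⌋ = 1, remainder 1
⌊2/1⌋ = 2, remainder 0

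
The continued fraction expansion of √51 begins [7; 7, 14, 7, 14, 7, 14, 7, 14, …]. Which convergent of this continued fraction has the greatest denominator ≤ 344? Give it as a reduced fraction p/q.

707/99

List convergents until the denominator exceeds the bound:
a_0 = 7: 7/1  (≤ bound)
a_1 = 7: 50/7  (≤ bound)
a_2 = 14: 707/99  (≤ bound)
a_3 = 7: 4999/700  (> 344, stop)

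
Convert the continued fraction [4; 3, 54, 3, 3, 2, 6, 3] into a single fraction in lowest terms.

331548/76547

a_0 = 4: 4/1
a_1 = 3: 13/3
a_2 = 54: 706/163
a_3 = 3: 2131/492
a_4 = 3: 7099/1639
a_5 = 2: 16329/3770
a_6 = 6: 105073/24259
a_7 = 3: 331548/76547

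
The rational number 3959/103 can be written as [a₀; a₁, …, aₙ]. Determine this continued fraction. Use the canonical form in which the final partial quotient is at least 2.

[38; 2, 3, 2, 6]

3959 ÷ 103 → quotient 38, remainder 45
103 ÷ 45 → quotient 2, remainder 13
45 ÷ 13 → quotient 3, remainder 6
13 ÷ 6 → quotient 2, remainder 1
6 ÷ 1 → quotient 6, remainder 0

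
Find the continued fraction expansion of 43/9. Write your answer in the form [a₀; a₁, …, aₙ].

Run the Euclidean algorithm, recording each quotient:
43 = 4·9 + 7, so a_0 = 4
9 = 1·7 + 2, so a_1 = 1
7 = 3·2 + 1, so a_2 = 3
2 = 2·1 + 0, so a_3 = 2

[4; 1, 3, 2]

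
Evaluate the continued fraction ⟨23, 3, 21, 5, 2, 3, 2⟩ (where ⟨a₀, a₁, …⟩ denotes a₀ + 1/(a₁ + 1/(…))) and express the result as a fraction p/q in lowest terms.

Build up convergents one term at a time:
a_0 = 23: 23/1
a_1 = 3: 70/3
a_2 = 21: 1493/64
a_3 = 5: 7535/323
a_4 = 2: 16563/710
a_5 = 3: 57224/2453
a_6 = 2: 131011/5616

131011/5616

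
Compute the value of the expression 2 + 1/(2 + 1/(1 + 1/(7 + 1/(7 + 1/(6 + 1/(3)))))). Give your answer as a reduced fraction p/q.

7477/3185

a_0 = 2: 2/1
a_1 = 2: 5/2
a_2 = 1: 7/3
a_3 = 7: 54/23
a_4 = 7: 385/164
a_5 = 6: 2364/1007
a_6 = 3: 7477/3185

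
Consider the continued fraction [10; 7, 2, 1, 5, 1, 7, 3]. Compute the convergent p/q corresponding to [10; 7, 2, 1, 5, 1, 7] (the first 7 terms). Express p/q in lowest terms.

11697/1154

Build up convergents one term at a time:
a_0 = 10: 10/1
a_1 = 7: 71/7
a_2 = 2: 152/15
a_3 = 1: 223/22
a_4 = 5: 1267/125
a_5 = 1: 1490/147
a_6 = 7: 11697/1154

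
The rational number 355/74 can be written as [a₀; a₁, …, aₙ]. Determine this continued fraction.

355 ÷ 74 → quotient 4, remainder 59
74 ÷ 59 → quotient 1, remainder 15
59 ÷ 15 → quotient 3, remainder 14
15 ÷ 14 → quotient 1, remainder 1
14 ÷ 1 → quotient 14, remainder 0

[4; 1, 3, 1, 14]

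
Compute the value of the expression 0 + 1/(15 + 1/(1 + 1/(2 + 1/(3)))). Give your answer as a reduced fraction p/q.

10/157

Start with 3.
2 + 1/(3/1) = 2 + 1/3 = 7/3
1 + 1/(7/3) = 1 + 3/7 = 10/7
15 + 1/(10/7) = 15 + 7/10 = 157/10
0 + 1/(157/10) = 0 + 10/157 = 10/157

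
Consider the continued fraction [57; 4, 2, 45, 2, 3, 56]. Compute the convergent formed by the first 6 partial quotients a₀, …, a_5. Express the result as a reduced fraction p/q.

165373/2890

a_0 = 57: 57/1
a_1 = 4: 229/4
a_2 = 2: 515/9
a_3 = 45: 23404/409
a_4 = 2: 47323/827
a_5 = 3: 165373/2890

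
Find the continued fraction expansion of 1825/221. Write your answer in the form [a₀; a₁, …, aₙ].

[8; 3, 1, 7, 7]

1825 = 8·221 + 57, so a_0 = 8
221 = 3·57 + 50, so a_1 = 3
57 = 1·50 + 7, so a_2 = 1
50 = 7·7 + 1, so a_3 = 7
7 = 7·1 + 0, so a_4 = 7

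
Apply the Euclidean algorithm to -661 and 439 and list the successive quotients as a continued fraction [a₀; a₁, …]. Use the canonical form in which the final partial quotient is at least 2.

[-2; 2, 43, 2, 2]

-661 ÷ 439 → quotient -2, remainder 217
439 ÷ 217 → quotient 2, remainder 5
217 ÷ 5 → quotient 43, remainder 2
5 ÷ 2 → quotient 2, remainder 1
2 ÷ 1 → quotient 2, remainder 0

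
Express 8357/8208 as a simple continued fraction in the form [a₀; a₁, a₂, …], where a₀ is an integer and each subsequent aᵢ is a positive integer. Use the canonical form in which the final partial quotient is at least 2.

Repeatedly divide and take the remainder:
8357 = 1·8208 + 149, so a_0 = 1
8208 = 55·149 + 13, so a_1 = 55
149 = 11·13 + 6, so a_2 = 11
13 = 2·6 + 1, so a_3 = 2
6 = 6·1 + 0, so a_4 = 6

[1; 55, 11, 2, 6]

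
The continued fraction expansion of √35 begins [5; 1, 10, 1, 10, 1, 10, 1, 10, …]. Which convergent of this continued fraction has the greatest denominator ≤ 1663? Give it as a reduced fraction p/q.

List convergents until the denominator exceeds the bound:
a_0 = 5: 5/1  (≤ bound)
a_1 = 1: 6/1  (≤ bound)
a_2 = 10: 65/11  (≤ bound)
a_3 = 1: 71/12  (≤ bound)
a_4 = 10: 775/131  (≤ bound)
a_5 = 1: 846/143  (≤ bound)
a_6 = 10: 9235/1561  (≤ bound)
a_7 = 1: 10081/1704  (> 1663, stop)

9235/1561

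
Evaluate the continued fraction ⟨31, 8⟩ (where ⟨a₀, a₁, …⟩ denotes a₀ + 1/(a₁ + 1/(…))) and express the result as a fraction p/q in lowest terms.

249/8

Start with 8.
31 + 1/(8/1) = 31 + 1/8 = 249/8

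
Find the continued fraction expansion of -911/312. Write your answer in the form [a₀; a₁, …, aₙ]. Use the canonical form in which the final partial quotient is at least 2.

[-3; 12, 2, 12]

-911 ÷ 312 → quotient -3, remainder 25
312 ÷ 25 → quotient 12, remainder 12
25 ÷ 12 → quotient 2, remainder 1
12 ÷ 1 → quotient 12, remainder 0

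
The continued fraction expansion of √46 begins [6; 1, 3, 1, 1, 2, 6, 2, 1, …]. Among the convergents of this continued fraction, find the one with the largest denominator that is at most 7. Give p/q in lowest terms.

a_0 = 6: 6/1  (≤ bound)
a_1 = 1: 7/1  (≤ bound)
a_2 = 3: 27/4  (≤ bound)
a_3 = 1: 34/5  (≤ bound)
a_4 = 1: 61/9  (> 7, stop)

34/5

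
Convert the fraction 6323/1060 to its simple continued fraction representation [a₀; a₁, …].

⌊6323/1060⌋ = 5, remainder 1023
⌊1060/1023⌋ = 1, remainder 37
⌊1023/37⌋ = 27, remainder 24
⌊37/24⌋ = 1, remainder 13
⌊24/13⌋ = 1, remainder 11
⌊13/11⌋ = 1, remainder 2
⌊11/2⌋ = 5, remainder 1
⌊2/1⌋ = 2, remainder 0

[5; 1, 27, 1, 1, 1, 5, 2]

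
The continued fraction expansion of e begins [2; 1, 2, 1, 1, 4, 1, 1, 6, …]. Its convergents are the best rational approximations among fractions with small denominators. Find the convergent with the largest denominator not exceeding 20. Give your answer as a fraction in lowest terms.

a_0 = 2: 2/1  (≤ bound)
a_1 = 1: 3/1  (≤ bound)
a_2 = 2: 8/3  (≤ bound)
a_3 = 1: 11/4  (≤ bound)
a_4 = 1: 19/7  (≤ bound)
a_5 = 4: 87/32  (> 20, stop)

19/7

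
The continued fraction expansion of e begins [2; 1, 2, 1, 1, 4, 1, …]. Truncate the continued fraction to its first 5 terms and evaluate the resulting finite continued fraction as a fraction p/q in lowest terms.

19/7

Starting at the tail and folding back:
Start with 1.
1 + 1/(1/1) = 1 + 1/1 = 2/1
2 + 1/(2/1) = 2 + 1/2 = 5/2
1 + 1/(5/2) = 1 + 2/5 = 7/5
2 + 1/(7/5) = 2 + 5/7 = 19/7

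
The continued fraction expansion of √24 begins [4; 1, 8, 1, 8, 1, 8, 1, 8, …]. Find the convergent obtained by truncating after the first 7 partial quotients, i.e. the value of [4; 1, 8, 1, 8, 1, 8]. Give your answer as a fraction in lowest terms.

Start with 8.
1 + 1/(8/1) = 1 + 1/8 = 9/8
8 + 1/(9/8) = 8 + 8/9 = 80/9
1 + 1/(80/9) = 1 + 9/80 = 89/80
8 + 1/(89/80) = 8 + 80/89 = 792/89
1 + 1/(792/89) = 1 + 89/792 = 881/792
4 + 1/(881/792) = 4 + 792/881 = 4316/881

4316/881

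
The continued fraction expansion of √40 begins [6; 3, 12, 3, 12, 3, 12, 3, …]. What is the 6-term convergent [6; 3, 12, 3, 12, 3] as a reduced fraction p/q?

a_0 = 6: 6/1
a_1 = 3: 19/3
a_2 = 12: 234/37
a_3 = 3: 721/114
a_4 = 12: 8886/1405
a_5 = 3: 27379/4329

27379/4329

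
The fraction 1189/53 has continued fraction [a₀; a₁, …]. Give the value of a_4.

2

1189 = 22·53 + 23, so a_0 = 22
53 = 2·23 + 7, so a_1 = 2
23 = 3·7 + 2, so a_2 = 3
7 = 3·2 + 1, so a_3 = 3
2 = 2·1 + 0, so a_4 = 2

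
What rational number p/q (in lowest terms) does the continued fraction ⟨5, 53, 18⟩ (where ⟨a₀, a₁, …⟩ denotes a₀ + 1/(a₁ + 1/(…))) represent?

a_0 = 5: 5/1
a_1 = 53: 266/53
a_2 = 18: 4793/955

4793/955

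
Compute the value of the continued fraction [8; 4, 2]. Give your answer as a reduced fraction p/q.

74/9

Start with 2.
4 + 1/(2/1) = 4 + 1/2 = 9/2
8 + 1/(9/2) = 8 + 2/9 = 74/9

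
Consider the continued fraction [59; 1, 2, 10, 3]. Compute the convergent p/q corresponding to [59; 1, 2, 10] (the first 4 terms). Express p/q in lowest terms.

1850/31

Build up convergents one term at a time:
a_0 = 59: 59/1
a_1 = 1: 60/1
a_2 = 2: 179/3
a_3 = 10: 1850/31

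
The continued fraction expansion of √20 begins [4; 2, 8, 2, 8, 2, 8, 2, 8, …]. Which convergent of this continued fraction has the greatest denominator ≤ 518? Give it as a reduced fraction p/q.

1364/305

List convergents until the denominator exceeds the bound:
a_0 = 4: 4/1  (≤ bound)
a_1 = 2: 9/2  (≤ bound)
a_2 = 8: 76/17  (≤ bound)
a_3 = 2: 161/36  (≤ bound)
a_4 = 8: 1364/305  (≤ bound)
a_5 = 2: 2889/646  (> 518, stop)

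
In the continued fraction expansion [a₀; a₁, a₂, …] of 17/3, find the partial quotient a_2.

2

Apply division with remainder until the remainder is 0:
17 = 5·3 + 2, so a_0 = 5
3 = 1·2 + 1, so a_1 = 1
2 = 2·1 + 0, so a_2 = 2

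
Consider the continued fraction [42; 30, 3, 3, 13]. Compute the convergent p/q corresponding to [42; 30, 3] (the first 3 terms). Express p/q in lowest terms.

a_0 = 42: 42/1
a_1 = 30: 1261/30
a_2 = 3: 3825/91

3825/91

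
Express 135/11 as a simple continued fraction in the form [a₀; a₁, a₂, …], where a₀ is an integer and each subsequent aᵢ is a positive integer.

[12; 3, 1, 2]

Repeatedly divide and take the remainder:
⌊135/11⌋ = 12, remainder 3
⌊11/3⌋ = 3, remainder 2
⌊3/2⌋ = 1, remainder 1
⌊2/1⌋ = 2, remainder 0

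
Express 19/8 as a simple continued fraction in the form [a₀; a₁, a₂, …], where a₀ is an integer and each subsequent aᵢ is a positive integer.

[2; 2, 1, 2]

19 = 2·8 + 3, so a_0 = 2
8 = 2·3 + 2, so a_1 = 2
3 = 1·2 + 1, so a_2 = 1
2 = 2·1 + 0, so a_3 = 2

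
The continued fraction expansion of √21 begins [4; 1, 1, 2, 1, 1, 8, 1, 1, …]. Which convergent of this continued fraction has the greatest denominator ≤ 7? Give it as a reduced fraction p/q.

a_0 = 4: 4/1  (≤ bound)
a_1 = 1: 5/1  (≤ bound)
a_2 = 1: 9/2  (≤ bound)
a_3 = 2: 23/5  (≤ bound)
a_4 = 1: 32/7  (≤ bound)
a_5 = 1: 55/12  (> 7, stop)

32/7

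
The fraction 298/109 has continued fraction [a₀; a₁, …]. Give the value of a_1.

298 = 2·109 + 80, so a_0 = 2
109 = 1·80 + 29, so a_1 = 1

1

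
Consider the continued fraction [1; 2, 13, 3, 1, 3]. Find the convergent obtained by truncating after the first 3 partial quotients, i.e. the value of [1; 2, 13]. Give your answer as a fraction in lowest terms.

40/27

Start with 13.
2 + 1/(13/1) = 2 + 1/13 = 27/13
1 + 1/(27/13) = 1 + 13/27 = 40/27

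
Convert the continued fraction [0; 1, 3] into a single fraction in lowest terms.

3/4

a_0 = 0: 0/1
a_1 = 1: 1/1
a_2 = 3: 3/4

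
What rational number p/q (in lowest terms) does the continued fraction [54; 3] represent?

Start with 3.
54 + 1/(3/1) = 54 + 1/3 = 163/3

163/3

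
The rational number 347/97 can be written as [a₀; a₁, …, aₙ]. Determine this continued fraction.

[3; 1, 1, 2, 1, 2, 1, 3]

Repeatedly divide and take the remainder:
347 = 3·97 + 56, so a_0 = 3
97 = 1·56 + 41, so a_1 = 1
56 = 1·41 + 15, so a_2 = 1
41 = 2·15 + 11, so a_3 = 2
15 = 1·11 + 4, so a_4 = 1
11 = 2·4 + 3, so a_5 = 2
4 = 1·3 + 1, so a_6 = 1
3 = 3·1 + 0, so a_7 = 3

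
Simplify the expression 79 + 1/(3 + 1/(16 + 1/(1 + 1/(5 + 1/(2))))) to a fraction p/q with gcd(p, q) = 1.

Start with 2.
5 + 1/(2/1) = 5 + 1/2 = 11/2
1 + 1/(11/2) = 1 + 2/11 = 13/11
16 + 1/(13/11) = 16 + 11/13 = 219/13
3 + 1/(219/13) = 3 + 13/219 = 670/219
79 + 1/(670/219) = 79 + 219/670 = 53149/670

53149/670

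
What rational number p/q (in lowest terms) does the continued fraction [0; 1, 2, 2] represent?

a_0 = 0: 0/1
a_1 = 1: 1/1
a_2 = 2: 2/3
a_3 = 2: 5/7

5/7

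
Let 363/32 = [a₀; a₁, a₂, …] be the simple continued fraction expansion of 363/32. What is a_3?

363 ÷ 32 → quotient 11, remainder 11
32 ÷ 11 → quotient 2, remainder 10
11 ÷ 10 → quotient 1, remainder 1
10 ÷ 1 → quotient 10, remainder 0

10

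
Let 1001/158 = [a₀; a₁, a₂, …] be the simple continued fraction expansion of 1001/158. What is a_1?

1001 = 6·158 + 53, so a_0 = 6
158 = 2·53 + 52, so a_1 = 2

2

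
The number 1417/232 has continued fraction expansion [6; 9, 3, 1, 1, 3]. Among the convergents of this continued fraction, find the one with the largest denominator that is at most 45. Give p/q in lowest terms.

226/37

List convergents until the denominator exceeds the bound:
a_0 = 6: 6/1  (≤ bound)
a_1 = 9: 55/9  (≤ bound)
a_2 = 3: 171/28  (≤ bound)
a_3 = 1: 226/37  (≤ bound)
a_4 = 1: 397/65  (> 45, stop)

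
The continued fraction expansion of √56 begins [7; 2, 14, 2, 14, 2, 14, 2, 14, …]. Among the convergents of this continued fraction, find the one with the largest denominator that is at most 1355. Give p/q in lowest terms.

List convergents until the denominator exceeds the bound:
a_0 = 7: 7/1  (≤ bound)
a_1 = 2: 15/2  (≤ bound)
a_2 = 14: 217/29  (≤ bound)
a_3 = 2: 449/60  (≤ bound)
a_4 = 14: 6503/869  (≤ bound)
a_5 = 2: 13455/1798  (> 1355, stop)

6503/869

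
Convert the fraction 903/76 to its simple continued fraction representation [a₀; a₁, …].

903 ÷ 76 → quotient 11, remainder 67
76 ÷ 67 → quotient 1, remainder 9
67 ÷ 9 → quotient 7, remainder 4
9 ÷ 4 → quotient 2, remainder 1
4 ÷ 1 → quotient 4, remainder 0

[11; 1, 7, 2, 4]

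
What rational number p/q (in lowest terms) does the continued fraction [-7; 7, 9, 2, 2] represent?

Use the convergent recurrence hₖ = aₖ·hₖ₋₁ + hₖ₋₂ (and likewise for the denominators kₖ):
a_0 = -7: -7/1
a_1 = 7: -48/7
a_2 = 9: -439/64
a_3 = 2: -926/135
a_4 = 2: -2291/334

-2291/334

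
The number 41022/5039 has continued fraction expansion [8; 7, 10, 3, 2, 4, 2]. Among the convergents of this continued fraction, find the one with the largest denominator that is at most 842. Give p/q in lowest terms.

a_0 = 8: 8/1  (≤ bound)
a_1 = 7: 57/7  (≤ bound)
a_2 = 10: 578/71  (≤ bound)
a_3 = 3: 1791/220  (≤ bound)
a_4 = 2: 4160/511  (≤ bound)
a_5 = 4: 18431/2264  (> 842, stop)

4160/511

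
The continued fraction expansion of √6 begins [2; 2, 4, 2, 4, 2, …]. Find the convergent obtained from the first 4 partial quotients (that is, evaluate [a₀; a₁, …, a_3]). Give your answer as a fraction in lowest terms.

a_0 = 2: 2/1
a_1 = 2: 5/2
a_2 = 4: 22/9
a_3 = 2: 49/20

49/20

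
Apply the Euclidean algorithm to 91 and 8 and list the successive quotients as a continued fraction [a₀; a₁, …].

Repeatedly divide and take the remainder:
91 ÷ 8 → quotient 11, remainder 3
8 ÷ 3 → quotient 2, remainder 2
3 ÷ 2 → quotient 1, remainder 1
2 ÷ 1 → quotient 2, remainder 0

[11; 2, 1, 2]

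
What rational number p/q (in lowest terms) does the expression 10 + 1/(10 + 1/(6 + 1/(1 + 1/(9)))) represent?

Collapse the nested fraction from the inside out:
Start with 9.
1 + 1/(9/1) = 1 + 1/9 = 10/9
6 + 1/(10/9) = 6 + 9/10 = 69/10
10 + 1/(69/10) = 10 + 10/69 = 700/69
10 + 1/(700/69) = 10 + 69/700 = 7069/700

7069/700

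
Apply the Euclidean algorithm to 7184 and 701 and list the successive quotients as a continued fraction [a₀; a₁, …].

7184 = 10·701 + 174, so a_0 = 10
701 = 4·174 + 5, so a_1 = 4
174 = 34·5 + 4, so a_2 = 34
5 = 1·4 + 1, so a_3 = 1
4 = 4·1 + 0, so a_4 = 4

[10; 4, 34, 1, 4]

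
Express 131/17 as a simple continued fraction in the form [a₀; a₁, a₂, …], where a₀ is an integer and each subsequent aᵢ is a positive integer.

[7; 1, 2, 2, 2]

⌊131/17⌋ = 7, remainder 12
⌊17/12⌋ = 1, remainder 5
⌊12/5⌋ = 2, remainder 2
⌊5/2⌋ = 2, remainder 1
⌊2/1⌋ = 2, remainder 0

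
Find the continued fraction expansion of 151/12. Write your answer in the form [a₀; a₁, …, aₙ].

Apply division with remainder until the remainder is 0:
⌊151/12⌋ = 12, remainder 7
⌊12/7⌋ = 1, remainder 5
⌊7/5⌋ = 1, remainder 2
⌊5/2⌋ = 2, remainder 1
⌊2/1⌋ = 2, remainder 0

[12; 1, 1, 2, 2]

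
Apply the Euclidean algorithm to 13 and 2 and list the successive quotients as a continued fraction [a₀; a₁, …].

[6; 2]

13 = 6·2 + 1, so a_0 = 6
2 = 2·1 + 0, so a_1 = 2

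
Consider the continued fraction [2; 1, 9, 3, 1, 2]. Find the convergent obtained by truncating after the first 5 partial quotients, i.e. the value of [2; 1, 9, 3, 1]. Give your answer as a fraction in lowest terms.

119/41

a_0 = 2: 2/1
a_1 = 1: 3/1
a_2 = 9: 29/10
a_3 = 3: 90/31
a_4 = 1: 119/41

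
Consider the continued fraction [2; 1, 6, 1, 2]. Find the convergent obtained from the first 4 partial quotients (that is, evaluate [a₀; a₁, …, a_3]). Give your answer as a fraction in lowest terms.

23/8

a_0 = 2: 2/1
a_1 = 1: 3/1
a_2 = 6: 20/7
a_3 = 1: 23/8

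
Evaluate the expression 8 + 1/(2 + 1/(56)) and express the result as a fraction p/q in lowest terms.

960/113

Start with 56.
2 + 1/(56/1) = 2 + 1/56 = 113/56
8 + 1/(113/56) = 8 + 56/113 = 960/113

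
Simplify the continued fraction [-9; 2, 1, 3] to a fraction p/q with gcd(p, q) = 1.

-95/11

a_0 = -9: -9/1
a_1 = 2: -17/2
a_2 = 1: -26/3
a_3 = 3: -95/11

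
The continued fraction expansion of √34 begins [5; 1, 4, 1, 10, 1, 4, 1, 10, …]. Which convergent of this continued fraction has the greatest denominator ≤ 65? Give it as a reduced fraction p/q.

a_0 = 5: 5/1  (≤ bound)
a_1 = 1: 6/1  (≤ bound)
a_2 = 4: 29/5  (≤ bound)
a_3 = 1: 35/6  (≤ bound)
a_4 = 10: 379/65  (≤ bound)
a_5 = 1: 414/71  (> 65, stop)

379/65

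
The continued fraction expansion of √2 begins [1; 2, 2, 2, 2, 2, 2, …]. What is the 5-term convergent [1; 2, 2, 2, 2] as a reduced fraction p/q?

41/29

Start with 2.
2 + 1/(2/1) = 2 + 1/2 = 5/2
2 + 1/(5/2) = 2 + 2/5 = 12/5
2 + 1/(12/5) = 2 + 5/12 = 29/12
1 + 1/(29/12) = 1 + 12/29 = 41/29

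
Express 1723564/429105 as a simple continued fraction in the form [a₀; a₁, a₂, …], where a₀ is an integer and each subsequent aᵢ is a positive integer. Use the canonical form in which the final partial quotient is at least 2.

1723564 ÷ 429105 → quotient 4, remainder 7144
429105 ÷ 7144 → quotient 60, remainder 465
7144 ÷ 465 → quotient 15, remainder 169
465 ÷ 169 → quotient 2, remainder 127
169 ÷ 127 → quotient 1, remainder 42
127 ÷ 42 → quotient 3, remainder 1
42 ÷ 1 → quotient 42, remainder 0

[4; 60, 15, 2, 1, 3, 42]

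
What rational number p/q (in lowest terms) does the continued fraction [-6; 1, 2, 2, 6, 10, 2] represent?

a_0 = -6: -6/1
a_1 = 1: -5/1
a_2 = 2: -16/3
a_3 = 2: -37/7
a_4 = 6: -238/45
a_5 = 10: -2417/457
a_6 = 2: -5072/959

-5072/959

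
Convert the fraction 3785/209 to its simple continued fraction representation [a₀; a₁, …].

3785 ÷ 209 → quotient 18, remainder 23
209 ÷ 23 → quotient 9, remainder 2
23 ÷ 2 → quotient 11, remainder 1
2 ÷ 1 → quotient 2, remainder 0

[18; 9, 11, 2]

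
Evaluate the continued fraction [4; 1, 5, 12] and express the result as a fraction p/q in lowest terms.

Compute successive convergents:
a_0 = 4: 4/1
a_1 = 1: 5/1
a_2 = 5: 29/6
a_3 = 12: 353/73

353/73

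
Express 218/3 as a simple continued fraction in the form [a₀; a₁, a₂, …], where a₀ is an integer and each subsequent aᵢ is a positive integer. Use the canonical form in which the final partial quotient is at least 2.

[72; 1, 2]

Run the Euclidean algorithm, recording each quotient:
218 = 72·3 + 2, so a_0 = 72
3 = 1·2 + 1, so a_1 = 1
2 = 2·1 + 0, so a_2 = 2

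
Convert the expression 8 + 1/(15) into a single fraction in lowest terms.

121/15

Work from the innermost term outward:
Start with 15.
8 + 1/(15/1) = 8 + 1/15 = 121/15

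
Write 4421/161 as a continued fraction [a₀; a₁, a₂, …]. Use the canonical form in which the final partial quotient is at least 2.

[27; 2, 5, 1, 2, 4]

4421 ÷ 161 → quotient 27, remainder 74
161 ÷ 74 → quotient 2, remainder 13
74 ÷ 13 → quotient 5, remainder 9
13 ÷ 9 → quotient 1, remainder 4
9 ÷ 4 → quotient 2, remainder 1
4 ÷ 1 → quotient 4, remainder 0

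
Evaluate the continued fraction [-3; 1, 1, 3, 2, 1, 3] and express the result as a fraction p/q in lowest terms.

-207/85

Use the convergent recurrence hₖ = aₖ·hₖ₋₁ + hₖ₋₂ (and likewise for the denominators kₖ):
a_0 = -3: -3/1
a_1 = 1: -2/1
a_2 = 1: -5/2
a_3 = 3: -17/7
a_4 = 2: -39/16
a_5 = 1: -56/23
a_6 = 3: -207/85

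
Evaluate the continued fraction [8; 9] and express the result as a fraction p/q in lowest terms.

73/9

Start with 9.
8 + 1/(9/1) = 8 + 1/9 = 73/9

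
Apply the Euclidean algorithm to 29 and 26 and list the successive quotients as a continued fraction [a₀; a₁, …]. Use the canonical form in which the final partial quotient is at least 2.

[1; 8, 1, 2]

Apply division with remainder until the remainder is 0:
⌊29/26⌋ = 1, remainder 3
⌊26/3⌋ = 8, remainder 2
⌊3/2⌋ = 1, remainder 1
⌊2/1⌋ = 2, remainder 0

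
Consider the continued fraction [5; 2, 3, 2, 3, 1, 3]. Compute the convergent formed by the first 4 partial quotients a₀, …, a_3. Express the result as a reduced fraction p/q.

87/16

Use the convergent recurrence hₖ = aₖ·hₖ₋₁ + hₖ₋₂ (and likewise for the denominators kₖ):
a_0 = 5: 5/1
a_1 = 2: 11/2
a_2 = 3: 38/7
a_3 = 2: 87/16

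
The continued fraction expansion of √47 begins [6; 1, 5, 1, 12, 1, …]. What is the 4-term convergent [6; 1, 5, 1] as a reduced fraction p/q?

Start with 1.
5 + 1/(1/1) = 5 + 1/1 = 6/1
1 + 1/(6/1) = 1 + 1/6 = 7/6
6 + 1/(7/6) = 6 + 6/7 = 48/7

48/7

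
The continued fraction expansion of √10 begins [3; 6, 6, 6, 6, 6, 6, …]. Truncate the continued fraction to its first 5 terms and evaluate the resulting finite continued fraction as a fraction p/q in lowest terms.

Start with 6.
6 + 1/(6/1) = 6 + 1/6 = 37/6
6 + 1/(37/6) = 6 + 6/37 = 228/37
6 + 1/(228/37) = 6 + 37/228 = 1405/228
3 + 1/(1405/228) = 3 + 228/1405 = 4443/1405

4443/1405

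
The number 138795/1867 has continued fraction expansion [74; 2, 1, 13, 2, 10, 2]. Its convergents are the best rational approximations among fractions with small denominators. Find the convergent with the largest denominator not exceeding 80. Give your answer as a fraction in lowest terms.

3048/41

List convergents until the denominator exceeds the bound:
a_0 = 74: 74/1  (≤ bound)
a_1 = 2: 149/2  (≤ bound)
a_2 = 1: 223/3  (≤ bound)
a_3 = 13: 3048/41  (≤ bound)
a_4 = 2: 6319/85  (> 80, stop)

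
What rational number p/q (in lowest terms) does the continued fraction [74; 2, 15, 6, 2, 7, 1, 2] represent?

a_0 = 74: 74/1
a_1 = 2: 149/2
a_2 = 15: 2309/31
a_3 = 6: 14003/188
a_4 = 2: 30315/407
a_5 = 7: 226208/3037
a_6 = 1: 256523/3444
a_7 = 2: 739254/9925

739254/9925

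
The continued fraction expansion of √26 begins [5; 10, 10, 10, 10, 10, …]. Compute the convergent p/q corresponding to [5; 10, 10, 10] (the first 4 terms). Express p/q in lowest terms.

a_0 = 5: 5/1
a_1 = 10: 51/10
a_2 = 10: 515/101
a_3 = 10: 5201/1020

5201/1020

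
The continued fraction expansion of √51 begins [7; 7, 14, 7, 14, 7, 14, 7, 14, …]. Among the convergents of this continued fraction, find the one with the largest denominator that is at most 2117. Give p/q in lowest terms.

a_0 = 7: 7/1  (≤ bound)
a_1 = 7: 50/7  (≤ bound)
a_2 = 14: 707/99  (≤ bound)
a_3 = 7: 4999/700  (≤ bound)
a_4 = 14: 70693/9899  (> 2117, stop)

4999/700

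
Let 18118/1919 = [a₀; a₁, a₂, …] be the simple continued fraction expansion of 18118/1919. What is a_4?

Apply division with remainder until the remainder is 0:
⌊18118/1919⌋ = 9, remainder 847
⌊1919/847⌋ = 2, remainder 225
⌊847/225⌋ = 3, remainder 172
⌊225/172⌋ = 1, remainder 53
⌊172/53⌋ = 3, remainder 13

3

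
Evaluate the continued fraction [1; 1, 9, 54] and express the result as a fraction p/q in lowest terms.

Starting at the tail and folding back:
Start with 54.
9 + 1/(54/1) = 9 + 1/54 = 487/54
1 + 1/(487/54) = 1 + 54/487 = 541/487
1 + 1/(541/487) = 1 + 487/541 = 1028/541

1028/541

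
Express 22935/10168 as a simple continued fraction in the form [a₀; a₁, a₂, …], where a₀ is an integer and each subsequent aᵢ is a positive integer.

Repeatedly divide and take the remainder:
⌊22935/10168⌋ = 2, remainder 2599
⌊10168/2599⌋ = 3, remainder 2371
⌊2599/2371⌋ = 1, remainder 228
⌊2371/228⌋ = 10, remainder 91
⌊228/91⌋ = 2, remainder 46
⌊91/46⌋ = 1, remainder 45
⌊46/45⌋ = 1, remainder 1
⌊45/1⌋ = 45, remainder 0

[2; 3, 1, 10, 2, 1, 1, 45]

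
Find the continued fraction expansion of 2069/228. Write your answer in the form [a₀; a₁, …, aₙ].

[9; 13, 2, 2, 3]

⌊2069/228⌋ = 9, remainder 17
⌊228/17⌋ = 13, remainder 7
⌊17/7⌋ = 2, remainder 3
⌊7/3⌋ = 2, remainder 1
⌊3/1⌋ = 3, remainder 0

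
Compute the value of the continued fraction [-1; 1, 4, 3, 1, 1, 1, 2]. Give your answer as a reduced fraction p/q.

-29/153

Build up convergents one term at a time:
a_0 = -1: -1/1
a_1 = 1: 0/1
a_2 = 4: -1/5
a_3 = 3: -3/16
a_4 = 1: -4/21
a_5 = 1: -7/37
a_6 = 1: -11/58
a_7 = 2: -29/153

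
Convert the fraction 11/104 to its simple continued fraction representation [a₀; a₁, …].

11 ÷ 104 → quotient 0, remainder 11
104 ÷ 11 → quotient 9, remainder 5
11 ÷ 5 → quotient 2, remainder 1
5 ÷ 1 → quotient 5, remainder 0

[0; 9, 2, 5]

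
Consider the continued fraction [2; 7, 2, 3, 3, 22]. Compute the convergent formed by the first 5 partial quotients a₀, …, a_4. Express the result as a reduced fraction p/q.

Work from the innermost term outward:
Start with 3.
3 + 1/(3/1) = 3 + 1/3 = 10/3
2 + 1/(10/3) = 2 + 3/10 = 23/10
7 + 1/(23/10) = 7 + 10/23 = 171/23
2 + 1/(171/23) = 2 + 23/171 = 365/171

365/171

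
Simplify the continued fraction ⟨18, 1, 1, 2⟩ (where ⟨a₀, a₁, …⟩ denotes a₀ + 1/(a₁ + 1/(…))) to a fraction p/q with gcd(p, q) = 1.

a_0 = 18: 18/1
a_1 = 1: 19/1
a_2 = 1: 37/2
a_3 = 2: 93/5

93/5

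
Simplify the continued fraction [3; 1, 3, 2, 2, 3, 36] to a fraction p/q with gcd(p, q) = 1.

10271/2722

Start with 36.
3 + 1/(36/1) = 3 + 1/36 = 109/36
2 + 1/(109/36) = 2 + 36/109 = 254/109
2 + 1/(254/109) = 2 + 109/254 = 617/254
3 + 1/(617/254) = 3 + 254/617 = 2105/617
1 + 1/(2105/617) = 1 + 617/2105 = 2722/2105
3 + 1/(2722/2105) = 3 + 2105/2722 = 10271/2722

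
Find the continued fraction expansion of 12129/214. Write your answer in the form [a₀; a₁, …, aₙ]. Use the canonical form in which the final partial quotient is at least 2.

Repeatedly divide and take the remainder:
12129 ÷ 214 → quotient 56, remainder 145
214 ÷ 145 → quotient 1, remainder 69
145 ÷ 69 → quotient 2, remainder 7
69 ÷ 7 → quotient 9, remainder 6
7 ÷ 6 → quotient 1, remainder 1
6 ÷ 1 → quotient 6, remainder 0

[56; 1, 2, 9, 1, 6]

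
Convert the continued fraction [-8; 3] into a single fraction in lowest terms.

Start with 3.
-8 + 1/(3/1) = -8 + 1/3 = -23/3

-23/3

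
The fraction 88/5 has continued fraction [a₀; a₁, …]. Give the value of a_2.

88 = 17·5 + 3, so a_0 = 17
5 = 1·3 + 2, so a_1 = 1
3 = 1·2 + 1, so a_2 = 1

1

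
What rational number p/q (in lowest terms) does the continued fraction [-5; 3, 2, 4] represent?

Start with 4.
2 + 1/(4/1) = 2 + 1/4 = 9/4
3 + 1/(9/4) = 3 + 4/9 = 31/9
-5 + 1/(31/9) = -5 + 9/31 = -146/31

-146/31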